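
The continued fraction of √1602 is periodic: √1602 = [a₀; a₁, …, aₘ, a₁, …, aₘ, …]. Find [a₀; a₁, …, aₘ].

a₀ = ⌊√1602⌋ = 40.

[40; 40, 80]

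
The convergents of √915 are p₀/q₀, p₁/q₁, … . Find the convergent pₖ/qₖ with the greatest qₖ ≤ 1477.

√915 = [30; 4, 60, …] (period length 2).
Convergents:
  p_0/q_0 = 30/1
  p_1/q_1 = 121/4
  p_2/q_2 = 7290/241
  p_3/q_3 = 29281/968
  p_4/q_4 = 1764150/58321
q_3 = 968 ≤ 1477 < 58321 = q_4, so the answer is 29281/968.

29281/968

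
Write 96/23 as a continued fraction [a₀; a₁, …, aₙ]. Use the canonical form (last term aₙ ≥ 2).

[4; 5, 1, 3]

96 = 4·23 + 4
23 = 5·4 + 3
4 = 1·3 + 1
3 = 3·1 + 0  (stop)
So 96/23 = [4; 5, 1, 3].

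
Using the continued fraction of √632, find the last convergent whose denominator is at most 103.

√632 = [25; 7, 6, 7, 50, …] (period length 4).
Convergents:
  p_0/q_0 = 25/1
  p_1/q_1 = 176/7
  p_2/q_2 = 1081/43
  p_3/q_3 = 7743/308
q_2 = 43 ≤ 103 < 308 = q_3, so the answer is 1081/43.

1081/43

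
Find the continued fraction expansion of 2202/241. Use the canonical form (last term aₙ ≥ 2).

2202 = 9·241 + 33
241 = 7·33 + 10
33 = 3·10 + 3
10 = 3·3 + 1
3 = 3·1 + 0  (stop)
So 2202/241 = [9; 7, 3, 3, 3].

[9; 7, 3, 3, 3]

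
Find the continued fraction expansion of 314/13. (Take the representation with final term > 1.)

314 = 24*13 + 2
13 = 6*2 + 1
2 = 2*1 + 0  (stop)
So 314/13 = [24; 6, 2].

[24; 6, 2]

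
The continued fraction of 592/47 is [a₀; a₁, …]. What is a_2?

1

592 = 12·47 + 28   →  a_0 = 12
47 = 1·28 + 19   →  a_1 = 1
28 = 1·19 + 9   →  a_2 = 1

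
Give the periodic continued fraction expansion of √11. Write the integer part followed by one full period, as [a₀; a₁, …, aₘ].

a₀ = ⌊√11⌋ = 3.

[3; 3, 6]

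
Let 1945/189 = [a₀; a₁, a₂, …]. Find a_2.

1945 = 10·189 + 55   →  a_0 = 10
189 = 3·55 + 24   →  a_1 = 3
55 = 2·24 + 7   →  a_2 = 2

2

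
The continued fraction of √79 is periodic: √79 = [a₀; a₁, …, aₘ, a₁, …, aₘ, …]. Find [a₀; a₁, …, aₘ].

a₀ = ⌊√79⌋ = 8.
With m₀=0, d₀=1 and mₖ₊₁ = dₖaₖ − mₖ, dₖ₊₁ = (n − mₖ₊₁²)/dₖ, aₖ₊₁ = ⌊(a₀+mₖ₊₁)/dₖ₊₁⌋:
  k=1: m=8, d=15, a=1
  k=2: m=7, d=2, a=7
  k=3: m=7, d=15, a=1
  k=4: m=8, d=1, a=16
d=1 and a=2a₀=16 at k=4, so the next step gives (m, d) = (8, 15) again — its k=1 value — and the period has length 4.

[8; 1, 7, 1, 16]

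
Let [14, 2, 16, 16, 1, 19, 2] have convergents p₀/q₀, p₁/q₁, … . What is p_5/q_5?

162622/11227

Using pₖ = aₖpₖ₋₁ + pₖ₋₂, qₖ = aₖqₖ₋₁ + qₖ₋₂ (with p₋₁=1, p₋₂=0, q₋₁=0, q₋₂=1):
  k=0: a=14, p=14, q=1
  k=1: a=2, p=29, q=2
  k=2: a=16, p=478, q=33
  k=3: a=16, p=7677, q=530
  k=4: a=1, p=8155, q=563
  k=5: a=19, p=162622, q=11227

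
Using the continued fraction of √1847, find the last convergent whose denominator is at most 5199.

158885/3697

√1847 = [42; 1, 41, 1, 84, …] (period length 4).
Convergents:
  p_0/q_0 = 42/1
  p_1/q_1 = 43/1
  p_2/q_2 = 1805/42
  p_3/q_3 = 1848/43
  p_4/q_4 = 157037/3654
  p_5/q_5 = 158885/3697
  p_6/q_6 = 6671322/155231
q_5 = 3697 ≤ 5199 < 155231 = q_6, so the answer is 158885/3697.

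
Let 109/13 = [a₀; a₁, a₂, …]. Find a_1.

2

109 = 8·13 + 5   →  a_0 = 8
13 = 2·5 + 3   →  a_1 = 2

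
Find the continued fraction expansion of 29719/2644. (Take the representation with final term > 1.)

29719 = 11·2644 + 635
2644 = 4·635 + 104
635 = 6·104 + 11
104 = 9·11 + 5
11 = 2·5 + 1
5 = 5·1 + 0  (stop)
So 29719/2644 = [11; 4, 6, 9, 2, 5].

[11; 4, 6, 9, 2, 5]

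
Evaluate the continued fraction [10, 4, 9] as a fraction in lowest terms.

Using pₖ = aₖpₖ₋₁ + pₖ₋₂ and qₖ = aₖqₖ₋₁ + qₖ₋₂:
  k=0: a=10, p=10, q=1
  k=1: a=4, p=41, q=4
  k=2: a=9, p=379, q=37

379/37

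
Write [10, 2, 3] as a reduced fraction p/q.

Fold from the inside: start with 3/1.
  2 + 1/3 = 7/3
  10 + 3/7 = 73/7

73/7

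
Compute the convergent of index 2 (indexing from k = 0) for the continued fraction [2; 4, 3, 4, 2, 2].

29/13

Using pₖ = aₖpₖ₋₁ + pₖ₋₂, qₖ = aₖqₖ₋₁ + qₖ₋₂ (with p₋₁=1, p₋₂=0, q₋₁=0, q₋₂=1):
  k=0: a=2, p=2, q=1
  k=1: a=4, p=9, q=4
  k=2: a=3, p=29, q=13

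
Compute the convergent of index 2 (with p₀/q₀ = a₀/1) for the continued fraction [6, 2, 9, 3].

Using pₖ = aₖpₖ₋₁ + pₖ₋₂, qₖ = aₖqₖ₋₁ + qₖ₋₂ (with p₋₁=1, p₋₂=0, q₋₁=0, q₋₂=1):
  k=0: a=6, p=6, q=1
  k=1: a=2, p=13, q=2
  k=2: a=9, p=123, q=19

123/19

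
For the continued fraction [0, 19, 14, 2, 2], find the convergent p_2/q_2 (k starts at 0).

14/267

Using pₖ = aₖpₖ₋₁ + pₖ₋₂, qₖ = aₖqₖ₋₁ + qₖ₋₂ (with p₋₁=1, p₋₂=0, q₋₁=0, q₋₂=1):
  k=0: a=0, p=0, q=1
  k=1: a=19, p=1, q=19
  k=2: a=14, p=14, q=267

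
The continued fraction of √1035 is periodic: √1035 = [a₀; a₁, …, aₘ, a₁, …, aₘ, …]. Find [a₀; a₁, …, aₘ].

[32; 5, 1, 5, 64]

a₀ = ⌊√1035⌋ = 32.
With m₀=0, d₀=1 and mₖ₊₁ = dₖaₖ − mₖ, dₖ₊₁ = (n − mₖ₊₁²)/dₖ, aₖ₊₁ = ⌊(a₀+mₖ₊₁)/dₖ₊₁⌋:
  k=1: m=32, d=11, a=5
  k=2: m=23, d=46, a=1
  k=3: m=23, d=11, a=5
  k=4: m=32, d=1, a=64
d=1 and a=2a₀=64 at k=4, so the next step gives (m, d) = (32, 11) again — its k=1 value — and the period has length 4.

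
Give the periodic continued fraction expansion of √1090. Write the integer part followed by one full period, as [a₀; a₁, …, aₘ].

[33; 66]

a₀ = ⌊√1090⌋ = 33.
With m₀=0, d₀=1 and mₖ₊₁ = dₖaₖ − mₖ, dₖ₊₁ = (n − mₖ₊₁²)/dₖ, aₖ₊₁ = ⌊(a₀+mₖ₊₁)/dₖ₊₁⌋:
  k=1: m=33, d=1, a=66
d=1 and a=2a₀=66 at k=1, so the next step gives (m, d) = (33, 1) again — its k=1 value — and the period has length 1.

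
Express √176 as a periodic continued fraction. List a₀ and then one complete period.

[13; 3, 1, 3, 26]

a₀ = ⌊√176⌋ = 13.
With m₀=0, d₀=1 and mₖ₊₁ = dₖaₖ − mₖ, dₖ₊₁ = (n − mₖ₊₁²)/dₖ, aₖ₊₁ = ⌊(a₀+mₖ₊₁)/dₖ₊₁⌋:
  k=1: m=13, d=7, a=3
  k=2: m=8, d=16, a=1
  k=3: m=8, d=7, a=3
  k=4: m=13, d=1, a=26
d=1 and a=2a₀=26 at k=4, so the next step gives (m, d) = (13, 7) again — its k=1 value — and the period has length 4.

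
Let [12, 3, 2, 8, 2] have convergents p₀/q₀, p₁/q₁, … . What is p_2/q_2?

86/7

Using pₖ = aₖpₖ₋₁ + pₖ₋₂, qₖ = aₖqₖ₋₁ + qₖ₋₂ (with p₋₁=1, p₋₂=0, q₋₁=0, q₋₂=1):
  k=0: a=12, p=12, q=1
  k=1: a=3, p=37, q=3
  k=2: a=2, p=86, q=7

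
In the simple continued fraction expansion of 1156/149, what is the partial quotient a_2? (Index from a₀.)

3

1156 = 7·149 + 113   →  a_0 = 7
149 = 1·113 + 36   →  a_1 = 1
113 = 3·36 + 5   →  a_2 = 3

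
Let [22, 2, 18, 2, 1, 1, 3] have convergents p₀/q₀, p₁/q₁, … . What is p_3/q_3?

1709/76

Using pₖ = aₖpₖ₋₁ + pₖ₋₂, qₖ = aₖqₖ₋₁ + qₖ₋₂ (with p₋₁=1, p₋₂=0, q₋₁=0, q₋₂=1):
  k=0: a=22, p=22, q=1
  k=1: a=2, p=45, q=2
  k=2: a=18, p=832, q=37
  k=3: a=2, p=1709, q=76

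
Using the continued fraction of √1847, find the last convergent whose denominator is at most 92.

1848/43

√1847 = [42; 1, 41, 1, 84, …] (period length 4).
Convergents:
  p_0/q_0 = 42/1
  p_1/q_1 = 43/1
  p_2/q_2 = 1805/42
  p_3/q_3 = 1848/43
  p_4/q_4 = 157037/3654
q_3 = 43 ≤ 92 < 3654 = q_4, so the answer is 1848/43.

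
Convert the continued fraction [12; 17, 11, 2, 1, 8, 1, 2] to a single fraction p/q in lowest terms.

196373/16285

Fold from the inside: start with 2/1.
  1 + 1/2 = 3/2
  8 + 2/3 = 26/3
  1 + 3/26 = 29/26
  2 + 26/29 = 84/29
  11 + 29/84 = 953/84
  17 + 84/953 = 16285/953
  12 + 953/16285 = 196373/16285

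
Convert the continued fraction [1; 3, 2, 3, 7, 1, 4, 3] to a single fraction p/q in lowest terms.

4019/3112

Using pₖ = aₖpₖ₋₁ + pₖ₋₂ and qₖ = aₖqₖ₋₁ + qₖ₋₂:
  k=0: a=1, p=1, q=1
  k=1: a=3, p=4, q=3
  k=2: a=2, p=9, q=7
  k=3: a=3, p=31, q=24
  k=4: a=7, p=226, q=175
  k=5: a=1, p=257, q=199
  k=6: a=4, p=1254, q=971
  k=7: a=3, p=4019, q=3112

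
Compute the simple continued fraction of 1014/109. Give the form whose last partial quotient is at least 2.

1014 = 9×109 + 33
109 = 3×33 + 10
33 = 3×10 + 3
10 = 3×3 + 1
3 = 3×1 + 0  (stop)
So 1014/109 = [9; 3, 3, 3, 3].

[9; 3, 3, 3, 3]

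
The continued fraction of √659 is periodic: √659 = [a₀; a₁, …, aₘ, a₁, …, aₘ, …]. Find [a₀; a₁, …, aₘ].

a₀ = ⌊√659⌋ = 25.
With m₀=0, d₀=1 and mₖ₊₁ = dₖaₖ − mₖ, dₖ₊₁ = (n − mₖ₊₁²)/dₖ, aₖ₊₁ = ⌊(a₀+mₖ₊₁)/dₖ₊₁⌋:
  k=1: m=25, d=34, a=1
  k=2: m=9, d=17, a=2
  k=3: m=25, d=2, a=25
  k=4: m=25, d=17, a=2
  k=5: m=9, d=34, a=1
  k=6: m=25, d=1, a=50
d=1 and a=2a₀=50 at k=6, so the next step gives (m, d) = (25, 34) again — its k=1 value — and the period has length 6.

[25; 1, 2, 25, 2, 1, 50]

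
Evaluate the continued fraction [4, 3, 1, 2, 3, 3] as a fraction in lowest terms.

521/122

Fold from the inside: start with 3/1.
  3 + 1/3 = 10/3
  2 + 3/10 = 23/10
  1 + 10/23 = 33/23
  3 + 23/33 = 122/33
  4 + 33/122 = 521/122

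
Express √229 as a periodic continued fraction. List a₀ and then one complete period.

a₀ = ⌊√229⌋ = 15.
With m₀=0, d₀=1 and mₖ₊₁ = dₖaₖ − mₖ, dₖ₊₁ = (n − mₖ₊₁²)/dₖ, aₖ₊₁ = ⌊(a₀+mₖ₊₁)/dₖ₊₁⌋:
  k=1: m=15, d=4, a=7
  k=2: m=13, d=15, a=1
  k=3: m=2, d=15, a=1
  k=4: m=13, d=4, a=7
  k=5: m=15, d=1, a=30
d=1 and a=2a₀=30 at k=5, so the next step gives (m, d) = (15, 4) again — its k=1 value — and the period has length 5.

[15; 7, 1, 1, 7, 30]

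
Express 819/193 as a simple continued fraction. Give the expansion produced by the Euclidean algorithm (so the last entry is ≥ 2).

[4; 4, 9, 2, 2]

819 = 4*193 + 47
193 = 4*47 + 5
47 = 9*5 + 2
5 = 2*2 + 1
2 = 2*1 + 0  (stop)
So 819/193 = [4; 4, 9, 2, 2].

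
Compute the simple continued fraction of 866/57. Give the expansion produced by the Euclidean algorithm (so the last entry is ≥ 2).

[15; 5, 5, 2]

866 = 15·57 + 11
57 = 5·11 + 2
11 = 5·2 + 1
2 = 2·1 + 0  (stop)
So 866/57 = [15; 5, 5, 2].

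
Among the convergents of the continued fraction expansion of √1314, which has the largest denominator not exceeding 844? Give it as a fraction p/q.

√1314 = [36; 4, 72, …] (period length 2).
Convergents:
  p_0/q_0 = 36/1
  p_1/q_1 = 145/4
  p_2/q_2 = 10476/289
  p_3/q_3 = 42049/1160
q_2 = 289 ≤ 844 < 1160 = q_3, so the answer is 10476/289.

10476/289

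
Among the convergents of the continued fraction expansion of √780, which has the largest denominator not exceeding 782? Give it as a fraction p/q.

√780 = [27; 1, 12, 1, 54, …] (period length 4).
Convergents:
  p_0/q_0 = 27/1
  p_1/q_1 = 28/1
  p_2/q_2 = 363/13
  p_3/q_3 = 391/14
  p_4/q_4 = 21477/769
  p_5/q_5 = 21868/783
q_4 = 769 ≤ 782 < 783 = q_5, so the answer is 21477/769.

21477/769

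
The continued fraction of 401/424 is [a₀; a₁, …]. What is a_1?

1

401 = 0·424 + 401   →  a_0 = 0
424 = 1·401 + 23   →  a_1 = 1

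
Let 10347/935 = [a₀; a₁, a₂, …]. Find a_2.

12

10347 = 11·935 + 62   →  a_0 = 11
935 = 15·62 + 5   →  a_1 = 15
62 = 12·5 + 2   →  a_2 = 12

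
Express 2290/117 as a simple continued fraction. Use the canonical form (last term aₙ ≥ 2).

2290 = 19·117 + 67
117 = 1·67 + 50
67 = 1·50 + 17
50 = 2·17 + 16
17 = 1·16 + 1
16 = 16·1 + 0  (stop)
So 2290/117 = [19; 1, 1, 2, 1, 16].

[19; 1, 1, 2, 1, 16]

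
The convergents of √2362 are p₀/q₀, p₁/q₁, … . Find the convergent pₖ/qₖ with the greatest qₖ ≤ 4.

146/3

√2362 = [48; 1, 1, 1, 1, 96, …] (period length 5).
Convergents:
  p_0/q_0 = 48/1
  p_1/q_1 = 49/1
  p_2/q_2 = 97/2
  p_3/q_3 = 146/3
  p_4/q_4 = 243/5
q_3 = 3 ≤ 4 < 5 = q_4, so the answer is 146/3.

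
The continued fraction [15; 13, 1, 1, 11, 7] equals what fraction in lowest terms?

Using pₖ = aₖpₖ₋₁ + pₖ₋₂ and qₖ = aₖqₖ₋₁ + qₖ₋₂:
  k=0: a=15, p=15, q=1
  k=1: a=13, p=196, q=13
  k=2: a=1, p=211, q=14
  k=3: a=1, p=407, q=27
  k=4: a=11, p=4688, q=311
  k=5: a=7, p=33223, q=2204

33223/2204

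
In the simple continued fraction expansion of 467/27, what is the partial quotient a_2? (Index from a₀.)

2

467 = 17·27 + 8   →  a_0 = 17
27 = 3·8 + 3   →  a_1 = 3
8 = 2·3 + 2   →  a_2 = 2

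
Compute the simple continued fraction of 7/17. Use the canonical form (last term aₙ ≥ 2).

[0; 2, 2, 3]

7 = 0×17 + 7
17 = 2×7 + 3
7 = 2×3 + 1
3 = 3×1 + 0  (stop)
So 7/17 = [0; 2, 2, 3].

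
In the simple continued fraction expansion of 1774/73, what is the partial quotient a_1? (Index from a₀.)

3

1774 = 24·73 + 22   →  a_0 = 24
73 = 3·22 + 7   →  a_1 = 3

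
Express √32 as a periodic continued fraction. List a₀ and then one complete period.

a₀ = ⌊√32⌋ = 5.
With m₀=0, d₀=1 and mₖ₊₁ = dₖaₖ − mₖ, dₖ₊₁ = (n − mₖ₊₁²)/dₖ, aₖ₊₁ = ⌊(a₀+mₖ₊₁)/dₖ₊₁⌋:
  k=1: m=5, d=7, a=1
  k=2: m=2, d=4, a=1
  k=3: m=2, d=7, a=1
  k=4: m=5, d=1, a=10
d=1 and a=2a₀=10 at k=4, so the next step gives (m, d) = (5, 7) again — its k=1 value — and the period has length 4.

[5; 1, 1, 1, 10]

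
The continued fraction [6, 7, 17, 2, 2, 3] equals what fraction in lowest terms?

Using pₖ = aₖpₖ₋₁ + pₖ₋₂ and qₖ = aₖqₖ₋₁ + qₖ₋₂:
  k=0: a=6, p=6, q=1
  k=1: a=7, p=43, q=7
  k=2: a=17, p=737, q=120
  k=3: a=2, p=1517, q=247
  k=4: a=2, p=3771, q=614
  k=5: a=3, p=12830, q=2089

12830/2089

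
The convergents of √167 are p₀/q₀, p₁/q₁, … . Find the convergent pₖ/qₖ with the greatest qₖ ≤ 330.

√167 = [12; 1, 11, 1, 24, …] (period length 4).
Convergents:
  p_0/q_0 = 12/1
  p_1/q_1 = 13/1
  p_2/q_2 = 155/12
  p_3/q_3 = 168/13
  p_4/q_4 = 4187/324
  p_5/q_5 = 4355/337
q_4 = 324 ≤ 330 < 337 = q_5, so the answer is 4187/324.

4187/324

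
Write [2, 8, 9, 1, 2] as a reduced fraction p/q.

499/235

Using pₖ = aₖpₖ₋₁ + pₖ₋₂ and qₖ = aₖqₖ₋₁ + qₖ₋₂:
  k=0: a=2, p=2, q=1
  k=1: a=8, p=17, q=8
  k=2: a=9, p=155, q=73
  k=3: a=1, p=172, q=81
  k=4: a=2, p=499, q=235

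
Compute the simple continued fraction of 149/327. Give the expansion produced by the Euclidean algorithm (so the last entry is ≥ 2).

[0; 2, 5, 7, 4]

149 = 0×327 + 149
327 = 2×149 + 29
149 = 5×29 + 4
29 = 7×4 + 1
4 = 4×1 + 0  (stop)
So 149/327 = [0; 2, 5, 7, 4].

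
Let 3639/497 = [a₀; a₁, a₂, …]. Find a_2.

9

3639 = 7·497 + 160   →  a_0 = 7
497 = 3·160 + 17   →  a_1 = 3
160 = 9·17 + 7   →  a_2 = 9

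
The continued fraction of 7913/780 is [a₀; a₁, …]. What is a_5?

7913 = 10·780 + 113   →  a_0 = 10
780 = 6·113 + 102   →  a_1 = 6
113 = 1·102 + 11   →  a_2 = 1
102 = 9·11 + 3   →  a_3 = 9
11 = 3·3 + 2   →  a_4 = 3
3 = 1·2 + 1   →  a_5 = 1

1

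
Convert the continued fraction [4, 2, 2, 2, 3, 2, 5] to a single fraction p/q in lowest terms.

Using pₖ = aₖpₖ₋₁ + pₖ₋₂ and qₖ = aₖqₖ₋₁ + qₖ₋₂:
  k=0: a=4, p=4, q=1
  k=1: a=2, p=9, q=2
  k=2: a=2, p=22, q=5
  k=3: a=2, p=53, q=12
  k=4: a=3, p=181, q=41
  k=5: a=2, p=415, q=94
  k=6: a=5, p=2256, q=511

2256/511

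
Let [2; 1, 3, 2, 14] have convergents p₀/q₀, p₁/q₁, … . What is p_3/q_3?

Using pₖ = aₖpₖ₋₁ + pₖ₋₂, qₖ = aₖqₖ₋₁ + qₖ₋₂ (with p₋₁=1, p₋₂=0, q₋₁=0, q₋₂=1):
  k=0: a=2, p=2, q=1
  k=1: a=1, p=3, q=1
  k=2: a=3, p=11, q=4
  k=3: a=2, p=25, q=9

25/9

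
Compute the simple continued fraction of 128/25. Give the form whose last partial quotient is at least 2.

128 = 5·25 + 3
25 = 8·3 + 1
3 = 3·1 + 0  (stop)
So 128/25 = [5; 8, 3].

[5; 8, 3]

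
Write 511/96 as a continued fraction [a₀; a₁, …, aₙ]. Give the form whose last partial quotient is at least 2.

511 = 5·96 + 31
96 = 3·31 + 3
31 = 10·3 + 1
3 = 3·1 + 0  (stop)
So 511/96 = [5; 3, 10, 3].

[5; 3, 10, 3]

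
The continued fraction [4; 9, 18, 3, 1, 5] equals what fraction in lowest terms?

15632/3803

Fold from the inside: start with 5/1.
  1 + 1/5 = 6/5
  3 + 5/6 = 23/6
  18 + 6/23 = 420/23
  9 + 23/420 = 3803/420
  4 + 420/3803 = 15632/3803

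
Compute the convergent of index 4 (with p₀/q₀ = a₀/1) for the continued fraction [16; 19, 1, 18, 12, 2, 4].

Using pₖ = aₖpₖ₋₁ + pₖ₋₂, qₖ = aₖqₖ₋₁ + qₖ₋₂ (with p₋₁=1, p₋₂=0, q₋₁=0, q₋₂=1):
  k=0: a=16, p=16, q=1
  k=1: a=19, p=305, q=19
  k=2: a=1, p=321, q=20
  k=3: a=18, p=6083, q=379
  k=4: a=12, p=73317, q=4568

73317/4568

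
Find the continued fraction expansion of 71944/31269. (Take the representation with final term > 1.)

[2; 3, 3, 12, 16, 1, 6, 2]

71944 = 2×31269 + 9406
31269 = 3×9406 + 3051
9406 = 3×3051 + 253
3051 = 12×253 + 15
253 = 16×15 + 13
15 = 1×13 + 2
13 = 6×2 + 1
2 = 2×1 + 0  (stop)
So 71944/31269 = [2; 3, 3, 12, 16, 1, 6, 2].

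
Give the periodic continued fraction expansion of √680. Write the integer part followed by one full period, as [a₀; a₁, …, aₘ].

[26; 13, 52]

a₀ = ⌊√680⌋ = 26.
With m₀=0, d₀=1 and mₖ₊₁ = dₖaₖ − mₖ, dₖ₊₁ = (n − mₖ₊₁²)/dₖ, aₖ₊₁ = ⌊(a₀+mₖ₊₁)/dₖ₊₁⌋:
  k=1: m=26, d=4, a=13
  k=2: m=26, d=1, a=52
d=1 and a=2a₀=52 at k=2, so the next step gives (m, d) = (26, 4) again — its k=1 value — and the period has length 2.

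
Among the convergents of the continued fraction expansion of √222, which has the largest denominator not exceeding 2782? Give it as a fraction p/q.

√222 = [14; 1, 8, 1, 28, …] (period length 4).
Convergents:
  p_0/q_0 = 14/1
  p_1/q_1 = 15/1
  p_2/q_2 = 134/9
  p_3/q_3 = 149/10
  p_4/q_4 = 4306/289
  p_5/q_5 = 4455/299
  p_6/q_6 = 39946/2681
  p_7/q_7 = 44401/2980
q_6 = 2681 ≤ 2782 < 2980 = q_7, so the answer is 39946/2681.

39946/2681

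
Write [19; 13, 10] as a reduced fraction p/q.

2499/131

Using pₖ = aₖpₖ₋₁ + pₖ₋₂ and qₖ = aₖqₖ₋₁ + qₖ₋₂:
  k=0: a=19, p=19, q=1
  k=1: a=13, p=248, q=13
  k=2: a=10, p=2499, q=131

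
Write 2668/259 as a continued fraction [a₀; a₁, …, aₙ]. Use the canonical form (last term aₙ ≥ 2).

2668 = 10×259 + 78
259 = 3×78 + 25
78 = 3×25 + 3
25 = 8×3 + 1
3 = 3×1 + 0  (stop)
So 2668/259 = [10; 3, 3, 8, 3].

[10; 3, 3, 8, 3]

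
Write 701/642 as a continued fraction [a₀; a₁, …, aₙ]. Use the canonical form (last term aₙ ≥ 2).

701 = 1·642 + 59
642 = 10·59 + 52
59 = 1·52 + 7
52 = 7·7 + 3
7 = 2·3 + 1
3 = 3·1 + 0  (stop)
So 701/642 = [1; 10, 1, 7, 2, 3].

[1; 10, 1, 7, 2, 3]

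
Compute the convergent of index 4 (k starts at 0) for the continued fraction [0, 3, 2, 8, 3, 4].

Using pₖ = aₖpₖ₋₁ + pₖ₋₂, qₖ = aₖqₖ₋₁ + qₖ₋₂ (with p₋₁=1, p₋₂=0, q₋₁=0, q₋₂=1):
  k=0: a=0, p=0, q=1
  k=1: a=3, p=1, q=3
  k=2: a=2, p=2, q=7
  k=3: a=8, p=17, q=59
  k=4: a=3, p=53, q=184

53/184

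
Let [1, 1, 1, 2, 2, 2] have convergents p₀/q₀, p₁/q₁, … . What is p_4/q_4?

19/12

Using pₖ = aₖpₖ₋₁ + pₖ₋₂, qₖ = aₖqₖ₋₁ + qₖ₋₂ (with p₋₁=1, p₋₂=0, q₋₁=0, q₋₂=1):
  k=0: a=1, p=1, q=1
  k=1: a=1, p=2, q=1
  k=2: a=1, p=3, q=2
  k=3: a=2, p=8, q=5
  k=4: a=2, p=19, q=12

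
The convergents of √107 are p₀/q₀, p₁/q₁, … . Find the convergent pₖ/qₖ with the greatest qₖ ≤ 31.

300/29

√107 = [10; 2, 1, 9, 1, 2, 20, …] (period length 6).
Convergents:
  p_0/q_0 = 10/1
  p_1/q_1 = 21/2
  p_2/q_2 = 31/3
  p_3/q_3 = 300/29
  p_4/q_4 = 331/32
q_3 = 29 ≤ 31 < 32 = q_4, so the answer is 300/29.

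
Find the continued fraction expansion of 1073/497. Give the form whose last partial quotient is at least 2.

1073 = 2·497 + 79
497 = 6·79 + 23
79 = 3·23 + 10
23 = 2·10 + 3
10 = 3·3 + 1
3 = 3·1 + 0  (stop)
So 1073/497 = [2; 6, 3, 2, 3, 3].

[2; 6, 3, 2, 3, 3]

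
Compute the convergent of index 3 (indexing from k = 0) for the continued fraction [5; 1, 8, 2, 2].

112/19

Using pₖ = aₖpₖ₋₁ + pₖ₋₂, qₖ = aₖqₖ₋₁ + qₖ₋₂ (with p₋₁=1, p₋₂=0, q₋₁=0, q₋₂=1):
  k=0: a=5, p=5, q=1
  k=1: a=1, p=6, q=1
  k=2: a=8, p=53, q=9
  k=3: a=2, p=112, q=19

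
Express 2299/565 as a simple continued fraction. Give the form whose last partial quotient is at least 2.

2299 = 4·565 + 39
565 = 14·39 + 19
39 = 2·19 + 1
19 = 19·1 + 0  (stop)
So 2299/565 = [4; 14, 2, 19].

[4; 14, 2, 19]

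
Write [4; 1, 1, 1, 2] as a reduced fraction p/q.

Fold from the inside: start with 2/1.
  1 + 1/2 = 3/2
  1 + 2/3 = 5/3
  1 + 3/5 = 8/5
  4 + 5/8 = 37/8

37/8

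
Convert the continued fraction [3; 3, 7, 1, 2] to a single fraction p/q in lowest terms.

Using pₖ = aₖpₖ₋₁ + pₖ₋₂ and qₖ = aₖqₖ₋₁ + qₖ₋₂:
  k=0: a=3, p=3, q=1
  k=1: a=3, p=10, q=3
  k=2: a=7, p=73, q=22
  k=3: a=1, p=83, q=25
  k=4: a=2, p=239, q=72

239/72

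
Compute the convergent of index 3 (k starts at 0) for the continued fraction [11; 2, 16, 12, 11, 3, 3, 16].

Using pₖ = aₖpₖ₋₁ + pₖ₋₂, qₖ = aₖqₖ₋₁ + qₖ₋₂ (with p₋₁=1, p₋₂=0, q₋₁=0, q₋₂=1):
  k=0: a=11, p=11, q=1
  k=1: a=2, p=23, q=2
  k=2: a=16, p=379, q=33
  k=3: a=12, p=4571, q=398

4571/398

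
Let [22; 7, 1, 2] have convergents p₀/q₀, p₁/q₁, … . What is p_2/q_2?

Using pₖ = aₖpₖ₋₁ + pₖ₋₂, qₖ = aₖqₖ₋₁ + qₖ₋₂ (with p₋₁=1, p₋₂=0, q₋₁=0, q₋₂=1):
  k=0: a=22, p=22, q=1
  k=1: a=7, p=155, q=7
  k=2: a=1, p=177, q=8

177/8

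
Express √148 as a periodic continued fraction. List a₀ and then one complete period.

[12; 6, 24]

a₀ = ⌊√148⌋ = 12.
With m₀=0, d₀=1 and mₖ₊₁ = dₖaₖ − mₖ, dₖ₊₁ = (n − mₖ₊₁²)/dₖ, aₖ₊₁ = ⌊(a₀+mₖ₊₁)/dₖ₊₁⌋:
  k=1: m=12, d=4, a=6
  k=2: m=12, d=1, a=24
d=1 and a=2a₀=24 at k=2, so the next step gives (m, d) = (12, 4) again — its k=1 value — and the period has length 2.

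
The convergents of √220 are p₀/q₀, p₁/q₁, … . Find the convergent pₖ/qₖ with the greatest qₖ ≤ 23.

√220 = [14; 1, 4, 1, 28, …] (period length 4).
Convergents:
  p_0/q_0 = 14/1
  p_1/q_1 = 15/1
  p_2/q_2 = 74/5
  p_3/q_3 = 89/6
  p_4/q_4 = 2566/173
q_3 = 6 ≤ 23 < 173 = q_4, so the answer is 89/6.

89/6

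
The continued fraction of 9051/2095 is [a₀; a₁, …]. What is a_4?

2

9051 = 4·2095 + 671   →  a_0 = 4
2095 = 3·671 + 82   →  a_1 = 3
671 = 8·82 + 15   →  a_2 = 8
82 = 5·15 + 7   →  a_3 = 5
15 = 2·7 + 1   →  a_4 = 2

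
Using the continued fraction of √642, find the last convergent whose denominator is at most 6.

√642 = [25; 2, 1, 24, 1, 2, 50, …] (period length 6).
Convergents:
  p_0/q_0 = 25/1
  p_1/q_1 = 51/2
  p_2/q_2 = 76/3
  p_3/q_3 = 1875/74
q_2 = 3 ≤ 6 < 74 = q_3, so the answer is 76/3.

76/3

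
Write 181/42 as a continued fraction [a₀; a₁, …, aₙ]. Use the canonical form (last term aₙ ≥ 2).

181 = 4×42 + 13
42 = 3×13 + 3
13 = 4×3 + 1
3 = 3×1 + 0  (stop)
So 181/42 = [4; 3, 4, 3].

[4; 3, 4, 3]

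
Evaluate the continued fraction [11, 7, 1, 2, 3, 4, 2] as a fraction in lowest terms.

8225/739

Fold from the inside: start with 2/1.
  4 + 1/2 = 9/2
  3 + 2/9 = 29/9
  2 + 9/29 = 67/29
  1 + 29/67 = 96/67
  7 + 67/96 = 739/96
  11 + 96/739 = 8225/739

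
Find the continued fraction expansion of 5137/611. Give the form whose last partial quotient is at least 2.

5137 = 8×611 + 249
611 = 2×249 + 113
249 = 2×113 + 23
113 = 4×23 + 21
23 = 1×21 + 2
21 = 10×2 + 1
2 = 2×1 + 0  (stop)
So 5137/611 = [8; 2, 2, 4, 1, 10, 2].

[8; 2, 2, 4, 1, 10, 2]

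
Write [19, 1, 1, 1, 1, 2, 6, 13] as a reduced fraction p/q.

21419/1092

Using pₖ = aₖpₖ₋₁ + pₖ₋₂ and qₖ = aₖqₖ₋₁ + qₖ₋₂:
  k=0: a=19, p=19, q=1
  k=1: a=1, p=20, q=1
  k=2: a=1, p=39, q=2
  k=3: a=1, p=59, q=3
  k=4: a=1, p=98, q=5
  k=5: a=2, p=255, q=13
  k=6: a=6, p=1628, q=83
  k=7: a=13, p=21419, q=1092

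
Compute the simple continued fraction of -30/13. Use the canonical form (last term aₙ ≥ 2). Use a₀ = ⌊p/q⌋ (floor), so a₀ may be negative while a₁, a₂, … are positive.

-30 = -3*13 + 9
13 = 1*9 + 4
9 = 2*4 + 1
4 = 4*1 + 0  (stop)
So -30/13 = [-3; 1, 2, 4].

[-3; 1, 2, 4]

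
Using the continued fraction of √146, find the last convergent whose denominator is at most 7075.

42049/3480

√146 = [12; 12, 24, …] (period length 2).
Convergents:
  p_0/q_0 = 12/1
  p_1/q_1 = 145/12
  p_2/q_2 = 3492/289
  p_3/q_3 = 42049/3480
  p_4/q_4 = 1012668/83809
q_3 = 3480 ≤ 7075 < 83809 = q_4, so the answer is 42049/3480.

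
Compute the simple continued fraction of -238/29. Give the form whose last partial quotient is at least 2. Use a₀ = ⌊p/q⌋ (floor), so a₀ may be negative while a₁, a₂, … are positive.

-238 = -9*29 + 23
29 = 1*23 + 6
23 = 3*6 + 5
6 = 1*5 + 1
5 = 5*1 + 0  (stop)
So -238/29 = [-9; 1, 3, 1, 5].

[-9; 1, 3, 1, 5]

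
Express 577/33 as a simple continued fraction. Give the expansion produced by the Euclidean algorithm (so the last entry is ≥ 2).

[17; 2, 16]

577 = 17*33 + 16
33 = 2*16 + 1
16 = 16*1 + 0  (stop)
So 577/33 = [17; 2, 16].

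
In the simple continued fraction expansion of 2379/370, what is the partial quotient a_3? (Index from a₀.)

17

2379 = 6·370 + 159   →  a_0 = 6
370 = 2·159 + 52   →  a_1 = 2
159 = 3·52 + 3   →  a_2 = 3
52 = 17·3 + 1   →  a_3 = 17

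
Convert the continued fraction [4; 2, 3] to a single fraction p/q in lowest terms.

31/7

Fold from the inside: start with 3/1.
  2 + 1/3 = 7/3
  4 + 3/7 = 31/7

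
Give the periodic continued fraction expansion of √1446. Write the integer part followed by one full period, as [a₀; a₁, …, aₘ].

a₀ = ⌊√1446⌋ = 38.

[38; 38, 76]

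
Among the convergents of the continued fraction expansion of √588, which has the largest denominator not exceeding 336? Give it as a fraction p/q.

4680/193

√588 = [24; 4, 48, …] (period length 2).
Convergents:
  p_0/q_0 = 24/1
  p_1/q_1 = 97/4
  p_2/q_2 = 4680/193
  p_3/q_3 = 18817/776
q_2 = 193 ≤ 336 < 776 = q_3, so the answer is 4680/193.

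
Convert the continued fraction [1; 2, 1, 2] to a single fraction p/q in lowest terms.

Using pₖ = aₖpₖ₋₁ + pₖ₋₂ and qₖ = aₖqₖ₋₁ + qₖ₋₂:
  k=0: a=1, p=1, q=1
  k=1: a=2, p=3, q=2
  k=2: a=1, p=4, q=3
  k=3: a=2, p=11, q=8

11/8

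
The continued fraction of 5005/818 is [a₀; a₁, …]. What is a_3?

5005 = 6·818 + 97   →  a_0 = 6
818 = 8·97 + 42   →  a_1 = 8
97 = 2·42 + 13   →  a_2 = 2
42 = 3·13 + 3   →  a_3 = 3

3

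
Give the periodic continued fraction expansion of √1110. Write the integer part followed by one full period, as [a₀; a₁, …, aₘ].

a₀ = ⌊√1110⌋ = 33.
With m₀=0, d₀=1 and mₖ₊₁ = dₖaₖ − mₖ, dₖ₊₁ = (n − mₖ₊₁²)/dₖ, aₖ₊₁ = ⌊(a₀+mₖ₊₁)/dₖ₊₁⌋:
  k=1: m=33, d=21, a=3
  k=2: m=30, d=10, a=6
  k=3: m=30, d=21, a=3
  k=4: m=33, d=1, a=66
d=1 and a=2a₀=66 at k=4, so the next step gives (m, d) = (33, 21) again — its k=1 value — and the period has length 4.

[33; 3, 6, 3, 66]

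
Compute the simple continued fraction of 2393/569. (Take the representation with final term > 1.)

[4; 4, 1, 6, 3, 5]

2393 = 4×569 + 117
569 = 4×117 + 101
117 = 1×101 + 16
101 = 6×16 + 5
16 = 3×5 + 1
5 = 5×1 + 0  (stop)
So 2393/569 = [4; 4, 1, 6, 3, 5].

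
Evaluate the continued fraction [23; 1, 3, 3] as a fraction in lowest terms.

309/13

Fold from the inside: start with 3/1.
  3 + 1/3 = 10/3
  1 + 3/10 = 13/10
  23 + 10/13 = 309/13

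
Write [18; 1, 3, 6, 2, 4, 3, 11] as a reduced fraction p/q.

Fold from the inside: start with 11/1.
  3 + 1/11 = 34/11
  4 + 11/34 = 147/34
  2 + 34/147 = 328/147
  6 + 147/328 = 2115/328
  3 + 328/2115 = 6673/2115
  1 + 2115/6673 = 8788/6673
  18 + 6673/8788 = 164857/8788

164857/8788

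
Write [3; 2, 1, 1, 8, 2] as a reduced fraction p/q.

Using pₖ = aₖpₖ₋₁ + pₖ₋₂ and qₖ = aₖqₖ₋₁ + qₖ₋₂:
  k=0: a=3, p=3, q=1
  k=1: a=2, p=7, q=2
  k=2: a=1, p=10, q=3
  k=3: a=1, p=17, q=5
  k=4: a=8, p=146, q=43
  k=5: a=2, p=309, q=91

309/91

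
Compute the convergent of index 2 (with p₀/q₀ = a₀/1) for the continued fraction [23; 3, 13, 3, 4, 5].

Using pₖ = aₖpₖ₋₁ + pₖ₋₂, qₖ = aₖqₖ₋₁ + qₖ₋₂ (with p₋₁=1, p₋₂=0, q₋₁=0, q₋₂=1):
  k=0: a=23, p=23, q=1
  k=1: a=3, p=70, q=3
  k=2: a=13, p=933, q=40

933/40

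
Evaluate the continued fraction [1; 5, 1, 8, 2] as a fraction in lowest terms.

131/112

Fold from the inside: start with 2/1.
  8 + 1/2 = 17/2
  1 + 2/17 = 19/17
  5 + 17/19 = 112/19
  1 + 19/112 = 131/112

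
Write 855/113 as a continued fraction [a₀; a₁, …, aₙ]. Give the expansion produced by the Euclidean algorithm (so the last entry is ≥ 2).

[7; 1, 1, 3, 3, 1, 3]

855 = 7×113 + 64
113 = 1×64 + 49
64 = 1×49 + 15
49 = 3×15 + 4
15 = 3×4 + 3
4 = 1×3 + 1
3 = 3×1 + 0  (stop)
So 855/113 = [7; 1, 1, 3, 3, 1, 3].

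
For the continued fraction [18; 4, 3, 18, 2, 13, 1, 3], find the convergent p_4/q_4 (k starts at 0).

Using pₖ = aₖpₖ₋₁ + pₖ₋₂, qₖ = aₖqₖ₋₁ + qₖ₋₂ (with p₋₁=1, p₋₂=0, q₋₁=0, q₋₂=1):
  k=0: a=18, p=18, q=1
  k=1: a=4, p=73, q=4
  k=2: a=3, p=237, q=13
  k=3: a=18, p=4339, q=238
  k=4: a=2, p=8915, q=489

8915/489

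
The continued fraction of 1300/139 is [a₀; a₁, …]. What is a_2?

1300 = 9·139 + 49   →  a_0 = 9
139 = 2·49 + 41   →  a_1 = 2
49 = 1·41 + 8   →  a_2 = 1

1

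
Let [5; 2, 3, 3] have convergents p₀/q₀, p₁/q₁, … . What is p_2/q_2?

38/7

Using pₖ = aₖpₖ₋₁ + pₖ₋₂, qₖ = aₖqₖ₋₁ + qₖ₋₂ (with p₋₁=1, p₋₂=0, q₋₁=0, q₋₂=1):
  k=0: a=5, p=5, q=1
  k=1: a=2, p=11, q=2
  k=2: a=3, p=38, q=7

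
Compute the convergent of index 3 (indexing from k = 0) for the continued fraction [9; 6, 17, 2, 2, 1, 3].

Using pₖ = aₖpₖ₋₁ + pₖ₋₂, qₖ = aₖqₖ₋₁ + qₖ₋₂ (with p₋₁=1, p₋₂=0, q₋₁=0, q₋₂=1):
  k=0: a=9, p=9, q=1
  k=1: a=6, p=55, q=6
  k=2: a=17, p=944, q=103
  k=3: a=2, p=1943, q=212

1943/212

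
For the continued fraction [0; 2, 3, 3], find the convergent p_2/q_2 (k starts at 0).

3/7

Using pₖ = aₖpₖ₋₁ + pₖ₋₂, qₖ = aₖqₖ₋₁ + qₖ₋₂ (with p₋₁=1, p₋₂=0, q₋₁=0, q₋₂=1):
  k=0: a=0, p=0, q=1
  k=1: a=2, p=1, q=2
  k=2: a=3, p=3, q=7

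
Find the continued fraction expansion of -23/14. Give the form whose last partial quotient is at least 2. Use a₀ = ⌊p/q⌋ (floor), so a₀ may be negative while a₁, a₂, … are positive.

-23 = -2×14 + 5
14 = 2×5 + 4
5 = 1×4 + 1
4 = 4×1 + 0  (stop)
So -23/14 = [-2; 2, 1, 4].

[-2; 2, 1, 4]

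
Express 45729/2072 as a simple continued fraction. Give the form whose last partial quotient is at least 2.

45729 = 22×2072 + 145
2072 = 14×145 + 42
145 = 3×42 + 19
42 = 2×19 + 4
19 = 4×4 + 3
4 = 1×3 + 1
3 = 3×1 + 0  (stop)
So 45729/2072 = [22; 14, 3, 2, 4, 1, 3].

[22; 14, 3, 2, 4, 1, 3]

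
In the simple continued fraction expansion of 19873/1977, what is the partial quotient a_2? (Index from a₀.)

5

19873 = 10·1977 + 103   →  a_0 = 10
1977 = 19·103 + 20   →  a_1 = 19
103 = 5·20 + 3   →  a_2 = 5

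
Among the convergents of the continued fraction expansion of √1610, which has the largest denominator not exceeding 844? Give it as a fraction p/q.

25720/641

√1610 = [40; 8, 80, …] (period length 2).
Convergents:
  p_0/q_0 = 40/1
  p_1/q_1 = 321/8
  p_2/q_2 = 25720/641
  p_3/q_3 = 206081/5136
q_2 = 641 ≤ 844 < 5136 = q_3, so the answer is 25720/641.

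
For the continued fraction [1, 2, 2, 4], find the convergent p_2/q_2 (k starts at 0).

7/5

Using pₖ = aₖpₖ₋₁ + pₖ₋₂, qₖ = aₖqₖ₋₁ + qₖ₋₂ (with p₋₁=1, p₋₂=0, q₋₁=0, q₋₂=1):
  k=0: a=1, p=1, q=1
  k=1: a=2, p=3, q=2
  k=2: a=2, p=7, q=5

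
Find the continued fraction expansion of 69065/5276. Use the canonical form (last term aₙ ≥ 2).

[13; 11, 16, 2, 4, 3]

69065 = 13·5276 + 477
5276 = 11·477 + 29
477 = 16·29 + 13
29 = 2·13 + 3
13 = 4·3 + 1
3 = 3·1 + 0  (stop)
So 69065/5276 = [13; 11, 16, 2, 4, 3].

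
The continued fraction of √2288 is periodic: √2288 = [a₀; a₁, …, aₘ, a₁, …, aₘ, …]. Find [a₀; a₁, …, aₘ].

a₀ = ⌊√2288⌋ = 47.
With m₀=0, d₀=1 and mₖ₊₁ = dₖaₖ − mₖ, dₖ₊₁ = (n − mₖ₊₁²)/dₖ, aₖ₊₁ = ⌊(a₀+mₖ₊₁)/dₖ₊₁⌋:
  k=1: m=47, d=79, a=1
  k=2: m=32, d=16, a=4
  k=3: m=32, d=79, a=1
  k=4: m=47, d=1, a=94
d=1 and a=2a₀=94 at k=4, so the next step gives (m, d) = (47, 79) again — its k=1 value — and the period has length 4.

[47; 1, 4, 1, 94]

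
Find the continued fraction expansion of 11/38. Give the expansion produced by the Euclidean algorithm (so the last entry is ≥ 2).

11 = 0*38 + 11
38 = 3*11 + 5
11 = 2*5 + 1
5 = 5*1 + 0  (stop)
So 11/38 = [0; 3, 2, 5].

[0; 3, 2, 5]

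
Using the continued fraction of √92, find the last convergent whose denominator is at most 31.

211/22

√92 = [9; 1, 1, 2, 4, 2, 1, 1, 18, …] (period length 8).
Convergents:
  p_0/q_0 = 9/1
  p_1/q_1 = 10/1
  p_2/q_2 = 19/2
  p_3/q_3 = 48/5
  p_4/q_4 = 211/22
  p_5/q_5 = 470/49
q_4 = 22 ≤ 31 < 49 = q_5, so the answer is 211/22.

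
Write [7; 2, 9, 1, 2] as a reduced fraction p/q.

Using pₖ = aₖpₖ₋₁ + pₖ₋₂ and qₖ = aₖqₖ₋₁ + qₖ₋₂:
  k=0: a=7, p=7, q=1
  k=1: a=2, p=15, q=2
  k=2: a=9, p=142, q=19
  k=3: a=1, p=157, q=21
  k=4: a=2, p=456, q=61

456/61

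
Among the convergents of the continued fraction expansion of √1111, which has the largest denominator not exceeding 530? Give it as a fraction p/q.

√1111 = [33; 3, 66, …] (period length 2).
Convergents:
  p_0/q_0 = 33/1
  p_1/q_1 = 100/3
  p_2/q_2 = 6633/199
  p_3/q_3 = 19999/600
q_2 = 199 ≤ 530 < 600 = q_3, so the answer is 6633/199.

6633/199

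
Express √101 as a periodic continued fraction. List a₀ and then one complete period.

[10; 20]

a₀ = ⌊√101⌋ = 10.
With m₀=0, d₀=1 and mₖ₊₁ = dₖaₖ − mₖ, dₖ₊₁ = (n − mₖ₊₁²)/dₖ, aₖ₊₁ = ⌊(a₀+mₖ₊₁)/dₖ₊₁⌋:
  k=1: m=10, d=1, a=20
d=1 and a=2a₀=20 at k=1, so the next step gives (m, d) = (10, 1) again — its k=1 value — and the period has length 1.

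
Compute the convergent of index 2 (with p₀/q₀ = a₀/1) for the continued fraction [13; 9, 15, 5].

1783/136

Using pₖ = aₖpₖ₋₁ + pₖ₋₂, qₖ = aₖqₖ₋₁ + qₖ₋₂ (with p₋₁=1, p₋₂=0, q₋₁=0, q₋₂=1):
  k=0: a=13, p=13, q=1
  k=1: a=9, p=118, q=9
  k=2: a=15, p=1783, q=136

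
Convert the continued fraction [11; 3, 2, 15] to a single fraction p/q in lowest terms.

Fold from the inside: start with 15/1.
  2 + 1/15 = 31/15
  3 + 15/31 = 108/31
  11 + 31/108 = 1219/108

1219/108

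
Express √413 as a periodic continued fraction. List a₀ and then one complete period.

a₀ = ⌊√413⌋ = 20.

[20; 3, 9, 1, 4, 1, 9, 3, 40]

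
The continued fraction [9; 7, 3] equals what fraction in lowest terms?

201/22

Fold from the inside: start with 3/1.
  7 + 1/3 = 22/3
  9 + 3/22 = 201/22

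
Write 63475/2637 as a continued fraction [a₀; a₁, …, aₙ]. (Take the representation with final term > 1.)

63475 = 24·2637 + 187
2637 = 14·187 + 19
187 = 9·19 + 16
19 = 1·16 + 3
16 = 5·3 + 1
3 = 3·1 + 0  (stop)
So 63475/2637 = [24; 14, 9, 1, 5, 3].

[24; 14, 9, 1, 5, 3]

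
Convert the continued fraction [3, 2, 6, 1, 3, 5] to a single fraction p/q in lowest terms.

Using pₖ = aₖpₖ₋₁ + pₖ₋₂ and qₖ = aₖqₖ₋₁ + qₖ₋₂:
  k=0: a=3, p=3, q=1
  k=1: a=2, p=7, q=2
  k=2: a=6, p=45, q=13
  k=3: a=1, p=52, q=15
  k=4: a=3, p=201, q=58
  k=5: a=5, p=1057, q=305

1057/305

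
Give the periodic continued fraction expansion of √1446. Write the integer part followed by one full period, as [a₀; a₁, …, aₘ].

[38; 38, 76]

a₀ = ⌊√1446⌋ = 38.
With m₀=0, d₀=1 and mₖ₊₁ = dₖaₖ − mₖ, dₖ₊₁ = (n − mₖ₊₁²)/dₖ, aₖ₊₁ = ⌊(a₀+mₖ₊₁)/dₖ₊₁⌋:
  k=1: m=38, d=2, a=38
  k=2: m=38, d=1, a=76
d=1 and a=2a₀=76 at k=2, so the next step gives (m, d) = (38, 2) again — its k=1 value — and the period has length 2.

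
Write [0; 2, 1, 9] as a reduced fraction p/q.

10/29

Fold from the inside: start with 9/1.
  1 + 1/9 = 10/9
  2 + 9/10 = 29/10
  0 + 10/29 = 10/29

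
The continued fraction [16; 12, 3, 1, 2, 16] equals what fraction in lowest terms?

Fold from the inside: start with 16/1.
  2 + 1/16 = 33/16
  1 + 16/33 = 49/33
  3 + 33/49 = 180/49
  12 + 49/180 = 2209/180
  16 + 180/2209 = 35524/2209

35524/2209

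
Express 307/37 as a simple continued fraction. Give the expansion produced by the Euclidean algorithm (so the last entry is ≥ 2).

[8; 3, 2, 1, 3]

307 = 8×37 + 11
37 = 3×11 + 4
11 = 2×4 + 3
4 = 1×3 + 1
3 = 3×1 + 0  (stop)
So 307/37 = [8; 3, 2, 1, 3].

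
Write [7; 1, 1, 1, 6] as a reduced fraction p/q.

Using pₖ = aₖpₖ₋₁ + pₖ₋₂ and qₖ = aₖqₖ₋₁ + qₖ₋₂:
  k=0: a=7, p=7, q=1
  k=1: a=1, p=8, q=1
  k=2: a=1, p=15, q=2
  k=3: a=1, p=23, q=3
  k=4: a=6, p=153, q=20

153/20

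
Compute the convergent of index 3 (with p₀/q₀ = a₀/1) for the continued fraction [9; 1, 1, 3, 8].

Using pₖ = aₖpₖ₋₁ + pₖ₋₂, qₖ = aₖqₖ₋₁ + qₖ₋₂ (with p₋₁=1, p₋₂=0, q₋₁=0, q₋₂=1):
  k=0: a=9, p=9, q=1
  k=1: a=1, p=10, q=1
  k=2: a=1, p=19, q=2
  k=3: a=3, p=67, q=7

67/7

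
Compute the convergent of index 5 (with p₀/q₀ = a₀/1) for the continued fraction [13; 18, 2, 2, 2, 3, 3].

9856/755

Using pₖ = aₖpₖ₋₁ + pₖ₋₂, qₖ = aₖqₖ₋₁ + qₖ₋₂ (with p₋₁=1, p₋₂=0, q₋₁=0, q₋₂=1):
  k=0: a=13, p=13, q=1
  k=1: a=18, p=235, q=18
  k=2: a=2, p=483, q=37
  k=3: a=2, p=1201, q=92
  k=4: a=2, p=2885, q=221
  k=5: a=3, p=9856, q=755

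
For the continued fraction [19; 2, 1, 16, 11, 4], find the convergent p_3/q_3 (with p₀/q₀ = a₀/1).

Using pₖ = aₖpₖ₋₁ + pₖ₋₂, qₖ = aₖqₖ₋₁ + qₖ₋₂ (with p₋₁=1, p₋₂=0, q₋₁=0, q₋₂=1):
  k=0: a=19, p=19, q=1
  k=1: a=2, p=39, q=2
  k=2: a=1, p=58, q=3
  k=3: a=16, p=967, q=50

967/50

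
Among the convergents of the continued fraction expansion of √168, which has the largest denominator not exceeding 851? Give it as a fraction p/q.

8749/675

√168 = [12; 1, 24, …] (period length 2).
Convergents:
  p_0/q_0 = 12/1
  p_1/q_1 = 13/1
  p_2/q_2 = 324/25
  p_3/q_3 = 337/26
  p_4/q_4 = 8412/649
  p_5/q_5 = 8749/675
  p_6/q_6 = 218388/16849
q_5 = 675 ≤ 851 < 16849 = q_6, so the answer is 8749/675.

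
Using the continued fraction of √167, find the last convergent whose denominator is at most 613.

√167 = [12; 1, 11, 1, 24, …] (period length 4).
Convergents:
  p_0/q_0 = 12/1
  p_1/q_1 = 13/1
  p_2/q_2 = 155/12
  p_3/q_3 = 168/13
  p_4/q_4 = 4187/324
  p_5/q_5 = 4355/337
  p_6/q_6 = 52092/4031
q_5 = 337 ≤ 613 < 4031 = q_6, so the answer is 4355/337.

4355/337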